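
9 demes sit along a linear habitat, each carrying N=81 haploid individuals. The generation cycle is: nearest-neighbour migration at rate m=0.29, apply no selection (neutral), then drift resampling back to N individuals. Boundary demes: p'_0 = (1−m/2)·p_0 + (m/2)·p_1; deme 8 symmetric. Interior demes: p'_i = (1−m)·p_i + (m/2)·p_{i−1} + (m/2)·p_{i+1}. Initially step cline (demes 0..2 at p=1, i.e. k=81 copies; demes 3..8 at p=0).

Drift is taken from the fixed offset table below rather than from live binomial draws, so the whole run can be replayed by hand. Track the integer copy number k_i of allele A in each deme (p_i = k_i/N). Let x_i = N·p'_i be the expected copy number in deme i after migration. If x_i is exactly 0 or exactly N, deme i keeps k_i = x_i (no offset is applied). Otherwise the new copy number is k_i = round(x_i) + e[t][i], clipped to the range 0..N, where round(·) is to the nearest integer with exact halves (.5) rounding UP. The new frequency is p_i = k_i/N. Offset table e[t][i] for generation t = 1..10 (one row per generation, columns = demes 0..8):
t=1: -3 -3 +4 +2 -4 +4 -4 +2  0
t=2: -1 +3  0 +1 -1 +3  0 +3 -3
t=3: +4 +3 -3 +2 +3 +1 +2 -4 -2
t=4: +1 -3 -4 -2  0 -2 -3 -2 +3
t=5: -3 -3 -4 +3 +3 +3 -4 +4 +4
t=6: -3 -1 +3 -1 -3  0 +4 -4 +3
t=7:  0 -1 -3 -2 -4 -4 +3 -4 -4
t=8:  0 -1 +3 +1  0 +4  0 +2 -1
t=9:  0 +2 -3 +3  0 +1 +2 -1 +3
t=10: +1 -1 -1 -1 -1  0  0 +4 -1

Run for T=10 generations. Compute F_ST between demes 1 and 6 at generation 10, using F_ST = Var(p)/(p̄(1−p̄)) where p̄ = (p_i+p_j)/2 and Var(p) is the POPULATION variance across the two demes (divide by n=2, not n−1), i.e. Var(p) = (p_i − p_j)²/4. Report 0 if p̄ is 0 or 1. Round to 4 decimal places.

0.4562

t=0: k=[81 81 81 0 0 0 0 0 0]
t=1: x=[81.0000 81.0000 69.2550 11.7450 0.0000 0.0000 0.0000 0.0000 0.0000] k=[81 81 73 14 0 0 0 0 0]
t=2: x=[81.0000 79.8400 65.6050 20.5250 2.0300 0.0000 0.0000 0.0000 0.0000] k=[81 81 66 22 1 0 0 0 0]
t=3: x=[81.0000 78.8250 61.7950 25.3350 3.9000 0.1450 0.0000 0.0000 0.0000] k=[81 81 59 27 7 1 0 0 0]
t=4: x=[81.0000 77.8100 57.5500 28.7400 9.0300 1.7250 0.1450 0.0000 0.0000] k=[81 75 54 27 9 0 0 0 0]
t=5: x=[80.1300 72.8250 53.1300 28.3050 10.3050 1.3050 0.0000 0.0000 0.0000] k=[77 70 49 31 13 4 0 0 0]
t=6: x=[75.9850 67.9700 49.4350 31.0000 14.3050 4.7250 0.5800 0.0000 0.0000] k=[73 67 52 30 11 5 5 0 0]
t=7: x=[72.1300 65.6950 50.9850 30.4350 12.8850 5.8700 4.2750 0.7250 0.0000] k=[72 65 48 28 9 2 7 0 0]
t=8: x=[70.9850 63.5500 47.5650 28.1450 10.7400 3.7400 5.2600 1.0150 0.0000] k=[71 63 51 29 11 8 5 3 0]
t=9: x=[69.8400 62.4200 49.5500 29.5800 13.1750 8.0000 5.1450 2.8550 0.4350] k=[70 64 47 33 13 9 7 2 3]
t=10: x=[69.1300 62.4050 47.4350 32.1300 15.3200 9.2900 6.5650 2.8700 2.8550] k=[70 61 46 31 14 9 7 7 2]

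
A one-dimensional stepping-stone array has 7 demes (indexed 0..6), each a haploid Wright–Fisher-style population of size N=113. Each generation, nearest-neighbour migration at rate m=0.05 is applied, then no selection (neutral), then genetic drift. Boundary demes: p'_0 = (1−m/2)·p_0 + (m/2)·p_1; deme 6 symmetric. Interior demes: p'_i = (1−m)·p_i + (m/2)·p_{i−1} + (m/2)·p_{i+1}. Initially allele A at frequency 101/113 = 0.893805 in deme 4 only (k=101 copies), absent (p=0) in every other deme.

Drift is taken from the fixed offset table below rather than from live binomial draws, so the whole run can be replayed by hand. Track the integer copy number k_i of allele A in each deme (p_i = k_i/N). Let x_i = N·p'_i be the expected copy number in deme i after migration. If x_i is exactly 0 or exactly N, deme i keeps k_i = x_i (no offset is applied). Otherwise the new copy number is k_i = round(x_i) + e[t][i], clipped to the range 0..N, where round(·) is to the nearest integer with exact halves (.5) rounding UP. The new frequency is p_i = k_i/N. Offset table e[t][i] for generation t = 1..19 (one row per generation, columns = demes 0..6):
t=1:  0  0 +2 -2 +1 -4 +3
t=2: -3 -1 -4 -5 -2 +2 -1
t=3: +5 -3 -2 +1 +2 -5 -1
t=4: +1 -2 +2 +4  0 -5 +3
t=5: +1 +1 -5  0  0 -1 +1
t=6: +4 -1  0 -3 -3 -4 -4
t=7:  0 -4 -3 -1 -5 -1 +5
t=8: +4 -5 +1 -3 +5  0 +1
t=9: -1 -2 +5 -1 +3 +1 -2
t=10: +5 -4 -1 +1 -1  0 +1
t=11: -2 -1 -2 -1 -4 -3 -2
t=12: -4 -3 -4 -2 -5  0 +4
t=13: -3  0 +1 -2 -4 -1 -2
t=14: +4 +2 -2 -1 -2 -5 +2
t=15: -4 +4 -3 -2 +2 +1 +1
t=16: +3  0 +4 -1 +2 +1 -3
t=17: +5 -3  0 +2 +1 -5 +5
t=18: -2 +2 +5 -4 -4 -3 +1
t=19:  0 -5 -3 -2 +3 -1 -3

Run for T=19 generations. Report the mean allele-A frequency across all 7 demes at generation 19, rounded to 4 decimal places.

0.0746

t=0: k=[0 0 0 0 101 0 0]
t=1: x=[0.0000 0.0000 0.0000 2.5250 95.9500 2.5250 0.0000] k=[0 0 0 1 97 0 0]
t=2: x=[0.0000 0.0000 0.0250 3.3750 92.1750 2.4250 0.0000] k=[0 0 0 0 90 4 0]
t=3: x=[0.0000 0.0000 0.0000 2.2500 85.6000 6.0500 0.1000] k=[0 0 0 3 88 1 0]
t=4: x=[0.0000 0.0000 0.0750 5.0500 83.7000 3.1500 0.0250] k=[0 0 2 9 84 0 3]
t=5: x=[0.0000 0.0500 2.1250 10.7000 80.0250 2.1750 2.9250] k=[0 1 0 11 80 1 4]
t=6: x=[0.0250 0.9500 0.3000 12.4500 76.3000 3.0500 3.9250] k=[4 0 0 9 73 0 0]
t=7: x=[3.9000 0.1000 0.2250 10.3750 69.5750 1.8250 0.0000] k=[4 0 0 9 65 1 0]
t=8: x=[3.9000 0.1000 0.2250 10.1750 62.0000 2.5750 0.0250] k=[8 0 1 7 67 3 1]
t=9: x=[7.8000 0.2250 1.1250 8.3500 63.9000 4.5500 1.0500] k=[7 0 6 7 67 6 0]
t=10: x=[6.8250 0.3250 5.8750 8.4750 63.9750 7.3750 0.1500] k=[12 0 5 9 63 7 1]
t=11: x=[11.7000 0.4250 4.9750 10.2500 60.2500 8.2500 1.1500] k=[10 0 3 9 56 5 0]
t=12: x=[9.7500 0.3250 3.0750 10.0250 53.5500 6.1500 0.1250] k=[6 0 0 8 49 6 4]
t=13: x=[5.8500 0.1500 0.2000 8.8250 46.9000 7.0250 4.0500] k=[3 0 1 7 43 6 2]
t=14: x=[2.9250 0.1000 1.1250 7.7500 41.1750 6.8250 2.1000] k=[7 2 0 7 39 2 4]
t=15: x=[6.8750 2.0750 0.2250 7.6250 37.2750 2.9750 3.9500] k=[3 6 0 6 39 4 5]
t=16: x=[3.0750 5.7750 0.3000 6.6750 37.3000 4.9000 4.9750] k=[6 6 4 6 39 6 2]
t=17: x=[6.0000 5.9500 4.1000 6.7750 37.3500 6.7250 2.1000] k=[11 3 4 9 38 2 7]
t=18: x=[10.8000 3.2250 4.1000 9.6000 36.3750 3.0250 6.8750] k=[9 5 9 6 32 0 8]
t=19: x=[8.9000 5.2000 8.8250 6.7250 30.5500 1.0000 7.8000] k=[9 0 6 5 34 0 5]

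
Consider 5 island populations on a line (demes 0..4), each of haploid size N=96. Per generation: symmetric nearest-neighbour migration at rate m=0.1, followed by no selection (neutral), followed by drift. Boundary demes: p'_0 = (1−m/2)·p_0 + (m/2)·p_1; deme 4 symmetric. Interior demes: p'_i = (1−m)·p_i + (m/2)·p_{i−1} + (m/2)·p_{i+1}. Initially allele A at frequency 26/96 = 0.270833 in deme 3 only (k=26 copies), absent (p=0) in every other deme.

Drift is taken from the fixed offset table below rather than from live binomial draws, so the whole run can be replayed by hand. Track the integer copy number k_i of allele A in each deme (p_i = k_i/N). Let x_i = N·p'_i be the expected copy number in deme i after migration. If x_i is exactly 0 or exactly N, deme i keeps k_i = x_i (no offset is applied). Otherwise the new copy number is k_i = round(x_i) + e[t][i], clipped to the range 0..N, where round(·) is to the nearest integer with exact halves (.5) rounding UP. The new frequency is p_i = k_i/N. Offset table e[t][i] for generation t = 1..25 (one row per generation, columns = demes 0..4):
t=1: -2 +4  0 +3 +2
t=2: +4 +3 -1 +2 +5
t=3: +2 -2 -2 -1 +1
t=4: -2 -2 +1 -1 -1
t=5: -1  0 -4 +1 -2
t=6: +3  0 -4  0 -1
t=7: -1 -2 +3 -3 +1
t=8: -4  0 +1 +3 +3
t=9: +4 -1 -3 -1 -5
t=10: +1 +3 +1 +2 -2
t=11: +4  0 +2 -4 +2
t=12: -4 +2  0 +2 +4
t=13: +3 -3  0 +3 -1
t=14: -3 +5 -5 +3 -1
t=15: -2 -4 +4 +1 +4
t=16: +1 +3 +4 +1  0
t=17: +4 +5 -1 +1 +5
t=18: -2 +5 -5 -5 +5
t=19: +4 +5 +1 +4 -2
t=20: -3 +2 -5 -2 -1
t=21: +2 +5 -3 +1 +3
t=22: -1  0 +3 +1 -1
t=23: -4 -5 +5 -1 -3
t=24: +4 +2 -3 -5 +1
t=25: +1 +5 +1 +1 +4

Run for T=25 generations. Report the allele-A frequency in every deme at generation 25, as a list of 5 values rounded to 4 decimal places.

t=0: k=[0 0 0 26 0]
t=1: x=[0.0000 0.0000 1.3000 23.4000 1.3000] k=[0 0 1 26 3]
t=2: x=[0.0000 0.0500 2.2000 23.6000 4.1500] k=[0 3 1 26 9]
t=3: x=[0.1500 2.7500 2.3500 23.9000 9.8500] k=[2 1 0 23 11]
t=4: x=[1.9500 1.0000 1.2000 21.2500 11.6000] k=[0 0 2 20 11]
t=5: x=[0.0000 0.1000 2.8000 18.6500 11.4500] k=[0 0 0 20 9]
t=6: x=[0.0000 0.0000 1.0000 18.4500 9.5500] k=[0 0 0 18 9]
t=7: x=[0.0000 0.0000 0.9000 16.6500 9.4500] k=[0 0 4 14 10]
t=8: x=[0.0000 0.2000 4.3000 13.3000 10.2000] k=[0 0 5 16 13]
t=9: x=[0.0000 0.2500 5.3000 15.3000 13.1500] k=[0 0 2 14 8]
t=10: x=[0.0000 0.1000 2.5000 13.1000 8.3000] k=[0 3 4 15 6]
t=11: x=[0.1500 2.9000 4.5000 14.0000 6.4500] k=[4 3 7 10 8]
t=12: x=[3.9500 3.2500 6.9500 9.7500 8.1000] k=[0 5 7 12 12]
t=13: x=[0.2500 4.8500 7.1500 11.7500 12.0000] k=[3 2 7 15 11]
t=14: x=[2.9500 2.3000 7.1500 14.4000 11.2000] k=[0 7 2 17 10]
t=15: x=[0.3500 6.4000 3.0000 15.9000 10.3500] k=[0 2 7 17 14]
t=16: x=[0.1000 2.1500 7.2500 16.3500 14.1500] k=[1 5 11 17 14]
t=17: x=[1.2000 5.1000 11.0000 16.5500 14.1500] k=[5 10 10 18 19]
t=18: x=[5.2500 9.7500 10.4000 17.6500 18.9500] k=[3 15 5 13 24]
t=19: x=[3.6000 13.9000 5.9000 13.1500 23.4500] k=[8 19 7 17 21]
t=20: x=[8.5500 17.8500 8.1000 16.7000 20.8000] k=[6 20 3 15 20]
t=21: x=[6.7000 18.4500 4.4500 14.6500 19.7500] k=[9 23 1 16 23]
t=22: x=[9.7000 21.2000 2.8500 15.6000 22.6500] k=[9 21 6 17 22]
t=23: x=[9.6000 19.6500 7.3000 16.7000 21.7500] k=[6 15 12 16 19]
t=24: x=[6.4500 14.4000 12.3500 15.9500 18.8500] k=[10 16 9 11 20]
t=25: x=[10.3000 15.3500 9.4500 11.3500 19.5500] k=[11 20 10 12 24]

[0.1146, 0.2083, 0.1042, 0.1250, 0.2500]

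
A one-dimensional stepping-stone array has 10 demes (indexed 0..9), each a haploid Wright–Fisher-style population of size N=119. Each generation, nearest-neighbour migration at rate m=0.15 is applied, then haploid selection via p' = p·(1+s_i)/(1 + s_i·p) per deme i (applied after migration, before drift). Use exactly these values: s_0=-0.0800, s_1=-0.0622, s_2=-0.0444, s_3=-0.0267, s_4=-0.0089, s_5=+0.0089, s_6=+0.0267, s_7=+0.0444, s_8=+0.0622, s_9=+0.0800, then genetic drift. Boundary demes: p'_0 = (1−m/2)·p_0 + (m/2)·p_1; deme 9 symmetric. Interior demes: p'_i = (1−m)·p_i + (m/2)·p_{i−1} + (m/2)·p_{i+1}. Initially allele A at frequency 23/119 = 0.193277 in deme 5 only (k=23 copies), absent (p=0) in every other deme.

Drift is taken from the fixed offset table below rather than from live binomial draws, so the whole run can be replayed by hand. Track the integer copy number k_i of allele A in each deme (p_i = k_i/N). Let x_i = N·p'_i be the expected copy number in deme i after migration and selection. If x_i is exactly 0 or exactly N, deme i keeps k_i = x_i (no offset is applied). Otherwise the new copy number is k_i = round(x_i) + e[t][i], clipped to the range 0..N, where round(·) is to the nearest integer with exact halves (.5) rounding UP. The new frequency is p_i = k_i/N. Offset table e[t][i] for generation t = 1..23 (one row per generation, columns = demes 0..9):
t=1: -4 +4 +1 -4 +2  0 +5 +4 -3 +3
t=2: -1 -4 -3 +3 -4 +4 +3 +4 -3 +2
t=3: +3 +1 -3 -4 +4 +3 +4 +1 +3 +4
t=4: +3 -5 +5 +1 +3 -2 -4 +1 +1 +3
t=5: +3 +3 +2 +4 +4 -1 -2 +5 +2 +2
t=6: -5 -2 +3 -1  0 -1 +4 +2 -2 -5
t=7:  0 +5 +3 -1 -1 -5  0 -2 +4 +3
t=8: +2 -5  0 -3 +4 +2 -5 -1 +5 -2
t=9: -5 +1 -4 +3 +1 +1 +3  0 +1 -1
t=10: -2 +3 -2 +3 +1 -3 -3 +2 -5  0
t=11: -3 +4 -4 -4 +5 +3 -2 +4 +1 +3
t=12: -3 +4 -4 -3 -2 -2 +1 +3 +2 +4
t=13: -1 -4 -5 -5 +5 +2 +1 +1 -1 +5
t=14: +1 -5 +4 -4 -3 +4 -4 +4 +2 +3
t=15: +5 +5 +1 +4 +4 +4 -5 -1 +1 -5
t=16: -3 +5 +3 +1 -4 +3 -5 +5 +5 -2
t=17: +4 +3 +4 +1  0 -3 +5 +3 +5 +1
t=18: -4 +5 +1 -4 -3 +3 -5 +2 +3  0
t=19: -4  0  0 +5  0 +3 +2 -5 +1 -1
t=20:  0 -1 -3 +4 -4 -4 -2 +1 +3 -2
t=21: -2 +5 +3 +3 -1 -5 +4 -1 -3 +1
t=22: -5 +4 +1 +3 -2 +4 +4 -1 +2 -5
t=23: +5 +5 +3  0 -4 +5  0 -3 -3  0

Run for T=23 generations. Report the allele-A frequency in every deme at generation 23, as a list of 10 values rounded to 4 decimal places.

t=0: k=[0 0 0 0 0 23 0 0 0 0]
t=1: x=[0.0000 0.0000 0.0000 0.0000 1.7099 19.6952 1.7704 0.0000 0.0000 0.0000] k=[0 0 0 0 4 20 7 0 0 0]
t=2: x=[0.0000 0.0000 0.0000 0.2920 4.8582 17.9597 7.6362 0.5482 0.0000 0.0000] k=[0 0 0 3 1 22 11 5 0 0]
t=3: x=[0.0000 0.0000 0.2150 2.5564 2.7013 19.7455 11.6490 5.2903 0.3982 0.0000] k=[0 0 0 0 7 23 16 6 3 0]
t=4: x=[0.0000 0.0000 0.0000 0.5110 7.6111 21.4302 16.1391 6.7982 3.1816 0.2430] k=[0 0 0 2 11 19 12 8 4 3]
t=5: x=[0.0000 0.0000 0.1433 2.4590 10.8366 18.0100 12.5171 8.3303 4.4779 3.3141] k=[0 0 2 6 15 17 11 13 6 5]
t=6: x=[0.0000 0.1407 2.0562 6.2137 14.3617 16.5257 11.8788 12.8133 6.8282 5.4624] k=[0 0 5 5 14 16 16 15 5 0]
t=7: x=[0.0000 0.3517 4.4273 5.5305 13.3685 15.9721 16.2920 14.8815 5.6933 0.4049] k=[0 5 7 5 12 11 16 13 10 3]
t=8: x=[0.3451 4.4892 6.4186 5.5305 11.3082 11.5420 15.7567 13.5117 10.2514 3.7980] k=[2 0 6 3 15 14 11 13 15 2]
t=9: x=[1.7041 0.5629 5.0987 4.0186 13.9148 13.9588 11.6490 13.5117 14.6319 3.2066] k=[0 2 1 7 15 15 15 14 16 2]
t=10: x=[0.1380 1.6661 1.4581 6.9703 14.2872 15.1165 15.2724 14.7782 15.5999 3.2873] k=[0 5 0 10 15 12 12 17 11 3]
t=11: x=[0.3451 3.9945 1.0755 9.3883 14.2872 12.3225 12.6702 16.7918 11.4599 3.8786] k=[0 8 0 5 19 15 11 21 12 7]
t=12: x=[0.5522 6.3998 0.9320 5.5305 17.5160 15.1165 12.3384 20.2959 12.9816 7.9257] k=[0 10 0 3 16 13 13 23 15 12]
t=13: x=[0.6903 8.0069 0.9320 3.6529 14.6845 13.3295 14.0737 22.4301 16.2011 13.0954] k=[0 4 0 0 20 15 15 23 15 18]
t=14: x=[0.2761 3.1942 0.2867 1.4604 17.9881 15.4940 15.9607 22.5842 16.6714 18.9703] k=[1 0 4 0 15 19 12 27 19 22]
t=15: x=[0.8515 0.3517 3.2532 1.3874 14.0638 18.3119 13.9717 26.1506 20.8421 23.1777] k=[6 5 4 5 18 22 9 25 22 18]
t=16: x=[5.4728 4.7013 3.9719 5.7501 17.1931 20.8771 11.4447 24.4070 23.0249 19.5238] k=[2 10 7 7 13 24 6 29 28 18]
t=17: x=[2.3962 8.6458 6.9229 7.2632 13.2692 21.9834 9.2984 28.1223 28.6159 19.9979] k=[6 12 11 8 13 19 14 31 34 21]
t=18: x=[5.9598 10.8262 10.4104 8.3866 12.9713 18.3119 16.0116 30.9341 34.2529 23.3875] k=[2 16 11 4 10 21 11 33 37 23]
t=19: x=[2.8118 13.7734 10.4104 4.8476 10.2906 19.5695 13.7165 32.6695 37.1747 25.5607] k=[0 14 10 10 10 23 16 28 38 25]
t=20: x=[0.9667 11.9421 9.8807 9.7549 10.8863 21.6565 17.8206 28.7874 37.8143 27.5715] k=[1 11 7 14 7 18 16 30 41 26]
t=21: x=[1.6119 9.3799 7.4995 12.6410 8.2809 17.1547 17.5914 30.7553 40.6492 28.7704] k=[0 14 10 16 7 12 22 30 38 30]
t=22: x=[0.9667 11.9421 10.3141 14.5263 7.9832 12.4736 22.3240 30.9852 38.3513 32.3819] k=[0 16 11 18 6 16 26 30 40 27]
t=23: x=[1.1049 13.6305 11.4224 16.1927 7.5863 16.1231 26.0827 31.4447 39.8583 29.6553] k=[6 19 14 16 4 21 26 28 37 30]

[0.0504, 0.1597, 0.1176, 0.1345, 0.0336, 0.1765, 0.2185, 0.2353, 0.3109, 0.2521]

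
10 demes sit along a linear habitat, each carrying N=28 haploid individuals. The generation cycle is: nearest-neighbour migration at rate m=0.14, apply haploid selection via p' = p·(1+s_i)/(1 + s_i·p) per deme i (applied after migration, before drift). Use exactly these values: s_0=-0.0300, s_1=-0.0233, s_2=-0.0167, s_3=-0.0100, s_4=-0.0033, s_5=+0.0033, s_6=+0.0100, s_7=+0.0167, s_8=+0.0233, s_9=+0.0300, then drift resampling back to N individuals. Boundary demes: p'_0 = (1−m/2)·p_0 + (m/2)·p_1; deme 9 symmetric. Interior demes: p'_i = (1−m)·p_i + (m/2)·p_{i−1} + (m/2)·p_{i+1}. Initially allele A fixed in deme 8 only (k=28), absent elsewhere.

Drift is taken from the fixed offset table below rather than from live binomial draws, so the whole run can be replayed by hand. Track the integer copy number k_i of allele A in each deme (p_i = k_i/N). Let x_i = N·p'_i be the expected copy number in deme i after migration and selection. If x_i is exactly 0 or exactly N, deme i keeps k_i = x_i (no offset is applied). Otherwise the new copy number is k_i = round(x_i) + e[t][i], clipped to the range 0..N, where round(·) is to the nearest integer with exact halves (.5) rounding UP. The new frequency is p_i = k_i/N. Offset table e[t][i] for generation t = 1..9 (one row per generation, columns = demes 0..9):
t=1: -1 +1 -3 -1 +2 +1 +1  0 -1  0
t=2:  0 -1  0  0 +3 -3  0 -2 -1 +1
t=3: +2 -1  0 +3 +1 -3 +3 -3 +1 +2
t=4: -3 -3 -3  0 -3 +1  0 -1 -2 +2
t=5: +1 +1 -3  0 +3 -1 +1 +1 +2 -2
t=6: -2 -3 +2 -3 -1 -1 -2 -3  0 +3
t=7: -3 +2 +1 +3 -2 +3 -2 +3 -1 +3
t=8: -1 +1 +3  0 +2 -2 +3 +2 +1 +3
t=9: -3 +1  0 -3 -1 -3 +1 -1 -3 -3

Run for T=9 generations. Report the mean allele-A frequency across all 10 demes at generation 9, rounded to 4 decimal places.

0.1429

t=0: k=[0 0 0 0 0 0 0 0 28 0]
t=1: x=[0.0000 0.0000 0.0000 0.0000 0.0000 0.0000 0.0000 1.9904 24.1570 2.0146] k=[0 0 0 0 0 0 0 2 23 2]
t=2: x=[0.0000 0.0000 0.0000 0.0000 0.0000 0.0000 0.1414 3.3789 20.1904 3.5609] k=[0 0 0 0 0 0 0 1 19 5]
t=3: x=[0.0000 0.0000 0.0000 0.0000 0.0000 0.0000 0.0707 2.2237 16.9146 6.1202] k=[0 0 0 0 0 0 3 0 18 8]
t=4: x=[0.0000 0.0000 0.0000 0.0000 0.0000 0.2107 2.6034 1.4932 16.1975 8.8782] k=[0 0 0 0 0 1 3 0 14 11]
t=5: x=[0.0000 0.0000 0.0000 0.0000 0.0698 1.0734 2.6740 1.2090 12.9702 11.4093] k=[0 0 0 0 3 0 4 2 15 9]
t=6: x=[0.0000 0.0000 0.0000 0.2079 2.5723 0.4916 3.6112 3.0953 13.8312 9.6057] k=[0 0 0 0 2 0 2 0 14 13]
t=7: x=[0.0000 0.0000 0.0000 0.1386 1.7147 0.2809 1.7361 1.1379 13.1105 13.2762] k=[0 0 0 3 0 3 0 4 12 16]
t=8: x=[0.0000 0.0000 0.2065 2.5566 0.4186 2.5877 0.4948 4.3404 11.8772 15.9234] k=[0 0 3 3 2 1 3 6 13 19]
t=9: x=[0.0000 0.2051 2.7480 2.9037 1.9939 1.2138 3.0973 6.3611 13.0904 18.7639] k=[0 1 3 0 1 0 4 5 10 16]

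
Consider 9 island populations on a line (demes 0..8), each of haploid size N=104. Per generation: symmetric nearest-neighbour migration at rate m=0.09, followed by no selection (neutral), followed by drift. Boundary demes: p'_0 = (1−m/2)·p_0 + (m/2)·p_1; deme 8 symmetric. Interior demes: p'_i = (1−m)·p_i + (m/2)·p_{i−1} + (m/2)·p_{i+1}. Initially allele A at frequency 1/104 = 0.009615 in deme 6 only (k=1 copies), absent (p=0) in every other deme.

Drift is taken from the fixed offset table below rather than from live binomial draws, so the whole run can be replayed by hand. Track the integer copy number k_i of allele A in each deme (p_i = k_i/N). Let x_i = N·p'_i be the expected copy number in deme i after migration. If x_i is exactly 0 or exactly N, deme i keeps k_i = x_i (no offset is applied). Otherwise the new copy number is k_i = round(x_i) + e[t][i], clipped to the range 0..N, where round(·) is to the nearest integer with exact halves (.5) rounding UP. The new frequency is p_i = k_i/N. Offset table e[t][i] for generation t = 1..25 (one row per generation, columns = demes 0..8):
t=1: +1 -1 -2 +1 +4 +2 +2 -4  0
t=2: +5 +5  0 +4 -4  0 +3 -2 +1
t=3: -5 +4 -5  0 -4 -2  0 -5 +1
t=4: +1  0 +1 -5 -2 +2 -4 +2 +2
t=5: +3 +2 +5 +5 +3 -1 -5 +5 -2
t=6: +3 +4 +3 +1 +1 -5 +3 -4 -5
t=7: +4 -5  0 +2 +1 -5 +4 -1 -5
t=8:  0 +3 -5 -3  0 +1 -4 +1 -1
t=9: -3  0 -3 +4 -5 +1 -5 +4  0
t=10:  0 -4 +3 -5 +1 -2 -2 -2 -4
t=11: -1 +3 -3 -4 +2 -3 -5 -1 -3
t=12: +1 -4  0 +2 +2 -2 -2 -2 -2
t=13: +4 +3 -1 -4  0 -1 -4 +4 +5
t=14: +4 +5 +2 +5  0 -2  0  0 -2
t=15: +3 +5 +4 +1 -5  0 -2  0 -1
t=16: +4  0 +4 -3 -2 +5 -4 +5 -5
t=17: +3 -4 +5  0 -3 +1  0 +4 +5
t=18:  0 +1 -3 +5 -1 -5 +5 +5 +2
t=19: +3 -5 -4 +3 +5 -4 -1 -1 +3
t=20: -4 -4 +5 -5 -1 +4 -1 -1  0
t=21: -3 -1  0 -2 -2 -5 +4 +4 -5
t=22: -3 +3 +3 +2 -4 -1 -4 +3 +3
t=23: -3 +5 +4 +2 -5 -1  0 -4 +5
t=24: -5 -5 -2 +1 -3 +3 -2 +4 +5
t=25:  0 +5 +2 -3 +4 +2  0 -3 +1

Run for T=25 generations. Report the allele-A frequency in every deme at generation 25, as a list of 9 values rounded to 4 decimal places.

[0.0192, 0.1154, 0.1442, 0.0577, 0.0385, 0.0000, 0.0000, 0.0096, 0.1058]

t=0: k=[0 0 0 0 0 0 1 0 0]
t=1: x=[0.0000 0.0000 0.0000 0.0000 0.0000 0.0450 0.9100 0.0450 0.0000] k=[0 0 0 0 0 2 3 0 0]
t=2: x=[0.0000 0.0000 0.0000 0.0000 0.0900 1.9550 2.8200 0.1350 0.0000] k=[0 0 0 0 0 2 6 0 0]
t=3: x=[0.0000 0.0000 0.0000 0.0000 0.0900 2.0900 5.5500 0.2700 0.0000] k=[0 0 0 0 0 0 6 0 0]
t=4: x=[0.0000 0.0000 0.0000 0.0000 0.0000 0.2700 5.4600 0.2700 0.0000] k=[0 0 0 0 0 2 1 2 0]
t=5: x=[0.0000 0.0000 0.0000 0.0000 0.0900 1.8650 1.0900 1.8650 0.0900] k=[0 0 0 0 3 1 0 7 0]
t=6: x=[0.0000 0.0000 0.0000 0.1350 2.7750 1.0450 0.3600 6.3700 0.3150] k=[0 0 0 1 4 0 3 2 0]
t=7: x=[0.0000 0.0000 0.0450 1.0900 3.6850 0.3150 2.8200 1.9550 0.0900] k=[0 0 0 3 5 0 7 1 0]
t=8: x=[0.0000 0.0000 0.1350 2.9550 4.6850 0.5400 6.4150 1.2250 0.0450] k=[0 0 0 0 5 2 2 2 0]
t=9: x=[0.0000 0.0000 0.0000 0.2250 4.6400 2.1350 2.0000 1.9100 0.0900] k=[0 0 0 4 0 3 0 6 0]
t=10: x=[0.0000 0.0000 0.1800 3.6400 0.3150 2.7300 0.4050 5.4600 0.2700] k=[0 0 3 0 1 1 0 3 0]
t=11: x=[0.0000 0.1350 2.7300 0.1800 0.9550 0.9550 0.1800 2.7300 0.1350] k=[0 3 0 0 3 0 0 2 0]
t=12: x=[0.1350 2.7300 0.1350 0.1350 2.7300 0.1350 0.0900 1.8200 0.0900] k=[1 0 0 2 5 0 0 0 0]
t=13: x=[0.9550 0.0450 0.0900 2.0450 4.6400 0.2250 0.0000 0.0000 0.0000] k=[5 3 0 0 5 0 0 0 0]
t=14: x=[4.9100 2.9550 0.1350 0.2250 4.5500 0.2250 0.0000 0.0000 0.0000] k=[9 8 2 5 5 0 0 0 0]
t=15: x=[8.9550 7.7750 2.4050 4.8650 4.7750 0.2250 0.0000 0.0000 0.0000] k=[12 13 6 6 0 0 0 0 0]
t=16: x=[12.0450 12.6400 6.3150 5.7300 0.2700 0.0000 0.0000 0.0000 0.0000] k=[16 13 10 3 0 0 0 0 0]
t=17: x=[15.8650 13.0000 9.8200 3.1800 0.1350 0.0000 0.0000 0.0000 0.0000] k=[19 9 15 3 0 0 0 0 0]
t=18: x=[18.5500 9.7200 14.1900 3.4050 0.1350 0.0000 0.0000 0.0000 0.0000] k=[19 11 11 8 0 0 0 0 0]
t=19: x=[18.6400 11.3600 10.8650 7.7750 0.3600 0.0000 0.0000 0.0000 0.0000] k=[22 6 7 11 5 0 0 0 0]
t=20: x=[21.2800 6.7650 7.1350 10.5500 5.0450 0.2250 0.0000 0.0000 0.0000] k=[17 3 12 6 4 4 0 0 0]
t=21: x=[16.3700 4.0350 11.3250 6.1800 4.0900 3.8200 0.1800 0.0000 0.0000] k=[13 3 11 4 2 0 4 0 0]
t=22: x=[12.5500 3.8100 10.3250 4.2250 2.0000 0.2700 3.6400 0.1800 0.0000] k=[10 7 13 6 0 0 0 3 0]
t=23: x=[9.8650 7.4050 12.4150 6.0450 0.2700 0.0000 0.1350 2.7300 0.1350] k=[7 12 16 8 0 0 0 0 5]
t=24: x=[7.2250 11.9550 15.4600 8.0000 0.3600 0.0000 0.0000 0.2250 4.7750] k=[2 7 13 9 0 0 0 4 10]
t=25: x=[2.2250 7.0450 12.5500 8.7750 0.4050 0.0000 0.1800 4.0900 9.7300] k=[2 12 15 6 4 0 0 1 11]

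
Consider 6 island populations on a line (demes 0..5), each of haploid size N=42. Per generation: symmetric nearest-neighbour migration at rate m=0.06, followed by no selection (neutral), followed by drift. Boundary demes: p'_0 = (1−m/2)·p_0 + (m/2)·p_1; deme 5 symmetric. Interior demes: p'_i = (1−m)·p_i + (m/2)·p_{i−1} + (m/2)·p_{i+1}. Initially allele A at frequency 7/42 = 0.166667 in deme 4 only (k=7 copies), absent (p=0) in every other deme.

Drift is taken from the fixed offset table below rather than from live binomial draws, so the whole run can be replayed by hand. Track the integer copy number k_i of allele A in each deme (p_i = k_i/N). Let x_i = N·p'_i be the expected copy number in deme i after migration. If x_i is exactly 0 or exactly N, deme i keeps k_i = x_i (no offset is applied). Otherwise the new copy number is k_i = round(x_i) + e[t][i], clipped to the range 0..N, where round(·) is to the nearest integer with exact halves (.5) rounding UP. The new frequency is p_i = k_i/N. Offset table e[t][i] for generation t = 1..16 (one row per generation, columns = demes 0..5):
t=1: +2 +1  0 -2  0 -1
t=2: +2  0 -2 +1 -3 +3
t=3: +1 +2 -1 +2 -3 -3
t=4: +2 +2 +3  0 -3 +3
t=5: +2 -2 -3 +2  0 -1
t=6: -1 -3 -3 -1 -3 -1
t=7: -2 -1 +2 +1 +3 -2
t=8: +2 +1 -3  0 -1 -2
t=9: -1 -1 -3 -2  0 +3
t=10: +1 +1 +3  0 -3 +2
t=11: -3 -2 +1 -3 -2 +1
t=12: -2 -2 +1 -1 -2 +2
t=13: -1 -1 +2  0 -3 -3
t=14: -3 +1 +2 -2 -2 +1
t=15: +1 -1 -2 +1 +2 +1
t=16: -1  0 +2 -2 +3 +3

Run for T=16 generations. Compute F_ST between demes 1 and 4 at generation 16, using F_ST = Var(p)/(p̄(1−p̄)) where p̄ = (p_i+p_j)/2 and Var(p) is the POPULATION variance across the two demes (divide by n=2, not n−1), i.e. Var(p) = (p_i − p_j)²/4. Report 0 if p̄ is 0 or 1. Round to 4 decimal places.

0.0633

t=0: k=[0 0 0 0 7 0]
t=1: x=[0.0000 0.0000 0.0000 0.2100 6.5800 0.2100] k=[0 0 0 0 7 0]
t=2: x=[0.0000 0.0000 0.0000 0.2100 6.5800 0.2100] k=[0 0 0 1 4 3]
t=3: x=[0.0000 0.0000 0.0300 1.0600 3.8800 3.0300] k=[0 0 0 3 1 0]
t=4: x=[0.0000 0.0000 0.0900 2.8500 1.0300 0.0300] k=[0 0 3 3 0 3]
t=5: x=[0.0000 0.0900 2.9100 2.9100 0.1800 2.9100] k=[0 0 0 5 0 2]
t=6: x=[0.0000 0.0000 0.1500 4.7000 0.2100 1.9400] k=[0 0 0 4 0 1]
t=7: x=[0.0000 0.0000 0.1200 3.7600 0.1500 0.9700] k=[0 0 2 5 3 0]
t=8: x=[0.0000 0.0600 2.0300 4.8500 2.9700 0.0900] k=[0 1 0 5 2 0]
t=9: x=[0.0300 0.9400 0.1800 4.7600 2.0300 0.0600] k=[0 0 0 3 2 3]
t=10: x=[0.0000 0.0000 0.0900 2.8800 2.0600 2.9700] k=[0 0 3 3 0 5]
t=11: x=[0.0000 0.0900 2.9100 2.9100 0.2400 4.8500] k=[0 0 4 0 0 6]
t=12: x=[0.0000 0.1200 3.7600 0.1200 0.1800 5.8200] k=[0 0 5 0 0 8]
t=13: x=[0.0000 0.1500 4.7000 0.1500 0.2400 7.7600] k=[0 0 7 0 0 5]
t=14: x=[0.0000 0.2100 6.5800 0.2100 0.1500 4.8500] k=[0 1 9 0 0 6]
t=15: x=[0.0300 1.2100 8.4900 0.2700 0.1800 5.8200] k=[1 0 6 1 2 7]
t=16: x=[0.9700 0.2100 5.6700 1.1800 2.1200 6.8500] k=[0 0 8 0 5 10]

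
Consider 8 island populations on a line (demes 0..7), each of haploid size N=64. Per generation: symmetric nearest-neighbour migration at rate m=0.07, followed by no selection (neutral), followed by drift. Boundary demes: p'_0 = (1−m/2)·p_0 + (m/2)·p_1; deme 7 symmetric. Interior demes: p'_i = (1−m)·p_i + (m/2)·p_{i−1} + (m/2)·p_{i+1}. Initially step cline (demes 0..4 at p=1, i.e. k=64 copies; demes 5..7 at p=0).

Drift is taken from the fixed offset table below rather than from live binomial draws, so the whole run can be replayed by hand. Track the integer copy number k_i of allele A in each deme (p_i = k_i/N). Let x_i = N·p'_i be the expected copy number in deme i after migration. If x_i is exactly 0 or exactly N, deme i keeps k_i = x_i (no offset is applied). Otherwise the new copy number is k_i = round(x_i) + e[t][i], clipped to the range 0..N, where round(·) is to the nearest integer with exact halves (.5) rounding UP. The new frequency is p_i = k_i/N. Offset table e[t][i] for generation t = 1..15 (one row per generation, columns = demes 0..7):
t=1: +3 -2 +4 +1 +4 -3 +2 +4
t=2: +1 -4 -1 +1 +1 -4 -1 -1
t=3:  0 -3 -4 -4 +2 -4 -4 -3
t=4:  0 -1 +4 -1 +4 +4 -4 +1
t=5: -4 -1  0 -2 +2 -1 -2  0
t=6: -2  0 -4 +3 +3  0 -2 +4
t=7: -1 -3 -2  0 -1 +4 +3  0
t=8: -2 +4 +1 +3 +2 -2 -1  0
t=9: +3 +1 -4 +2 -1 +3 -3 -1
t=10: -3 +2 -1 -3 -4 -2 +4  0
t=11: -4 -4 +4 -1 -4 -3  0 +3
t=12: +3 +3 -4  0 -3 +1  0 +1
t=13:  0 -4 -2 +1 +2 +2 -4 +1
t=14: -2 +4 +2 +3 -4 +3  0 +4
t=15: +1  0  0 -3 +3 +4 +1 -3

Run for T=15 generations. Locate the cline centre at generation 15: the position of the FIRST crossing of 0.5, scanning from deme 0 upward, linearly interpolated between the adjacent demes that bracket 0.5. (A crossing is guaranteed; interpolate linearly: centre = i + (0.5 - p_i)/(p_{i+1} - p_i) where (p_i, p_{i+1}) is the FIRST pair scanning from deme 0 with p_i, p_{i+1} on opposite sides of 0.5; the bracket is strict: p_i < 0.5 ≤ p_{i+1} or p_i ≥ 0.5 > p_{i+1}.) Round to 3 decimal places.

t=0: k=[64 64 64 64 64 0 0 0]
t=1: x=[64.0000 64.0000 64.0000 64.0000 61.7600 2.2400 0.0000 0.0000] k=[64 64 64 64 64 0 0 0]
t=2: x=[64.0000 64.0000 64.0000 64.0000 61.7600 2.2400 0.0000 0.0000] k=[64 64 64 64 63 0 0 0]
t=3: x=[64.0000 64.0000 64.0000 63.9650 60.8300 2.2050 0.0000 0.0000] k=[64 64 64 60 63 0 0 0]
t=4: x=[64.0000 64.0000 63.8600 60.2450 60.6900 2.2050 0.0000 0.0000] k=[64 64 64 59 64 6 0 0]
t=5: x=[64.0000 64.0000 63.8250 59.3500 61.7950 7.8200 0.2100 0.0000] k=[64 64 64 57 64 7 0 0]
t=6: x=[64.0000 64.0000 63.7550 57.4900 61.7600 8.7500 0.2450 0.0000] k=[64 64 60 60 64 9 0 0]
t=7: x=[64.0000 63.8600 60.1400 60.1400 61.9350 10.6100 0.3150 0.0000] k=[64 61 58 60 61 15 3 0]
t=8: x=[63.8950 61.0000 58.1750 59.9650 59.3550 16.1900 3.3150 0.1050] k=[62 64 59 63 61 14 2 0]
t=9: x=[62.0700 63.7550 59.3150 62.7900 59.4250 15.2250 2.3500 0.0700] k=[64 64 55 64 58 18 0 0]
t=10: x=[64.0000 63.6850 55.6300 63.4750 56.8100 18.7700 0.6300 0.0000] k=[64 64 55 60 53 17 5 0]
t=11: x=[64.0000 63.6850 55.4900 59.5800 51.9850 17.8400 5.2450 0.1750] k=[64 60 59 59 48 15 5 3]
t=12: x=[63.8600 60.1050 59.0350 58.6150 47.2300 15.8050 5.2800 3.0700] k=[64 63 55 59 44 17 5 4]
t=13: x=[63.9650 62.7550 55.4200 58.3350 43.5800 17.5250 5.3850 4.0350] k=[64 59 53 59 46 20 1 5]
t=14: x=[63.8250 58.9650 53.4200 58.3350 45.5450 20.2450 1.8050 4.8600] k=[62 63 55 61 42 23 2 9]
t=15: x=[62.0350 62.6850 55.4900 60.1250 42.0000 22.9300 2.9800 8.7550] k=[63 63 55 57 45 27 4 6]

4.722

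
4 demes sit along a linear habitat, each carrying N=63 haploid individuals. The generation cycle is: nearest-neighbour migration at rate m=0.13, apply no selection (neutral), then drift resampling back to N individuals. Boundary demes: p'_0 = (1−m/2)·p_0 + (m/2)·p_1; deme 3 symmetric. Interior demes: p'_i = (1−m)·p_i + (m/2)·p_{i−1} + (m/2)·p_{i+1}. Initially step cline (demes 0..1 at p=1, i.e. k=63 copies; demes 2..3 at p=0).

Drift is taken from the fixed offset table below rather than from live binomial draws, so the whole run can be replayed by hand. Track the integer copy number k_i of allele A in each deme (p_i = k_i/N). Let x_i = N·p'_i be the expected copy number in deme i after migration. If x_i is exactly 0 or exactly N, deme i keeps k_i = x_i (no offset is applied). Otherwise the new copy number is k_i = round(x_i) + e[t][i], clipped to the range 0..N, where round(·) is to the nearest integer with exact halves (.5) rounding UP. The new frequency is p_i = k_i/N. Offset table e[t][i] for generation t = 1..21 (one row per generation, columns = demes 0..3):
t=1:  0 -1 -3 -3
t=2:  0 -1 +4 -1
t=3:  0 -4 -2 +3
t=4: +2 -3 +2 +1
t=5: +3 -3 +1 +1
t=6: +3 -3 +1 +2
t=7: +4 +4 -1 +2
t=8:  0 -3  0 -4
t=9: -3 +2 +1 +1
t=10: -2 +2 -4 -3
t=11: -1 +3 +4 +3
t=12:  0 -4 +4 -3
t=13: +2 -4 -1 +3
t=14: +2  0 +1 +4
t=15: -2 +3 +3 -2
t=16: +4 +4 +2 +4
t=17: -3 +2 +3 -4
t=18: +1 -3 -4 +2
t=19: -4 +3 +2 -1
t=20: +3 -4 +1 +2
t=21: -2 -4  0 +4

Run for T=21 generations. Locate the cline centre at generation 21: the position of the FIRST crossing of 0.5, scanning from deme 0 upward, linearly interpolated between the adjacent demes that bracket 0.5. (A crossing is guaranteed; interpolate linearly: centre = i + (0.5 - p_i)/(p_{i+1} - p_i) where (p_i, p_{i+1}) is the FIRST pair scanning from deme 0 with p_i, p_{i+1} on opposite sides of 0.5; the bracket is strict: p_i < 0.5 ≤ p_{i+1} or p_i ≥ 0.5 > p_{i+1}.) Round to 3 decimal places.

t=0: k=[63 63 0 0]
t=1: x=[63.0000 58.9050 4.0950 0.0000] k=[63 58 1 0]
t=2: x=[62.6750 54.6200 4.6400 0.0650] k=[63 54 9 0]
t=3: x=[62.4150 51.6600 11.3400 0.5850] k=[62 48 9 4]
t=4: x=[61.0900 46.3750 11.2100 4.3250] k=[63 43 13 5]
t=5: x=[61.7000 42.3500 14.4300 5.5200] k=[63 39 15 7]
t=6: x=[61.4400 39.0000 16.0400 7.5200] k=[63 36 17 10]
t=7: x=[61.2450 36.5200 17.7800 10.4550] k=[63 41 17 12]
t=8: x=[61.5700 40.8700 18.2350 12.3250] k=[62 38 18 8]
t=9: x=[60.4400 38.2600 18.6500 8.6500] k=[57 40 20 10]
t=10: x=[55.8950 39.8050 20.6500 10.6500] k=[54 42 17 8]
t=11: x=[53.2200 41.1550 18.0400 8.5850] k=[52 44 22 12]
t=12: x=[51.4800 43.0900 22.7800 12.6500] k=[51 39 27 10]
t=13: x=[50.2200 39.0000 26.6750 11.1050] k=[52 35 26 14]
t=14: x=[50.8950 35.5200 25.8050 14.7800] k=[53 36 27 19]
t=15: x=[51.8950 36.5200 27.0650 19.5200] k=[50 40 30 18]
t=16: x=[49.3500 40.0000 29.8700 18.7800] k=[53 44 32 23]
t=17: x=[52.4150 43.8050 32.1950 23.5850] k=[49 46 35 20]
t=18: x=[48.8050 45.4800 34.7400 20.9750] k=[50 42 31 23]
t=19: x=[49.4800 41.8050 31.1950 23.5200] k=[45 45 33 23]
t=20: x=[45.0000 44.2200 33.1300 23.6500] k=[48 40 34 26]
t=21: x=[47.4800 40.1300 33.8700 26.5200] k=[45 36 34 31]

2.833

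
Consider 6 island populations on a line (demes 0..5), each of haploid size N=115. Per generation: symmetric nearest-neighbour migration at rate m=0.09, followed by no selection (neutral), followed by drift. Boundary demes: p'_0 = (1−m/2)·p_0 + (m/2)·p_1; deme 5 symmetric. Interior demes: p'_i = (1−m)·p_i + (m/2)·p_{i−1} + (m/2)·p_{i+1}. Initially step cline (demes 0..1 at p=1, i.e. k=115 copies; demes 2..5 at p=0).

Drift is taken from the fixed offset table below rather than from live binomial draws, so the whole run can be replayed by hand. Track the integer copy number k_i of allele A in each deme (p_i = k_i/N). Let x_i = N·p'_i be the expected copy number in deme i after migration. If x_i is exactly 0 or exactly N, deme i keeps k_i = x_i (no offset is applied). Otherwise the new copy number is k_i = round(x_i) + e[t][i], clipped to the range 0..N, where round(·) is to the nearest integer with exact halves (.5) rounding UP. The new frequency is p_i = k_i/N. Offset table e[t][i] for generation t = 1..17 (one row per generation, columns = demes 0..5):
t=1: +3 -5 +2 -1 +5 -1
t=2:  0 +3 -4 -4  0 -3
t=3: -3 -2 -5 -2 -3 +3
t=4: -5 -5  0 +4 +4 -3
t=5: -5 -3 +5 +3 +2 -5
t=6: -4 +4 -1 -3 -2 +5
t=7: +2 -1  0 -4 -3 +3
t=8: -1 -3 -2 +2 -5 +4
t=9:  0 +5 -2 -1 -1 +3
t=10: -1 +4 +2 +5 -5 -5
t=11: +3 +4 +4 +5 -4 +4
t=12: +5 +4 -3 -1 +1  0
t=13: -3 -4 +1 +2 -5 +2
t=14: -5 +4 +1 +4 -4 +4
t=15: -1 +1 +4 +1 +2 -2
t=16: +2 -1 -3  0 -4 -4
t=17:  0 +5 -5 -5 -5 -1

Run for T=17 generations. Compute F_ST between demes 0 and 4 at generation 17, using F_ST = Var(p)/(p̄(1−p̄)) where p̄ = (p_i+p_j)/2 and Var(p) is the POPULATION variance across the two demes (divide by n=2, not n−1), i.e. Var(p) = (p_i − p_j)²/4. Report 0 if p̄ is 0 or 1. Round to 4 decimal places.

t=0: k=[115 115 0 0 0 0]
t=1: x=[115.0000 109.8250 5.1750 0.0000 0.0000 0.0000] k=[115 105 7 0 0 0]
t=2: x=[114.5500 101.0400 11.0950 0.3150 0.0000 0.0000] k=[115 104 7 0 0 0]
t=3: x=[114.5050 100.1300 11.0500 0.3150 0.0000 0.0000] k=[112 98 6 0 0 0]
t=4: x=[111.3700 94.4900 9.8700 0.2700 0.0000 0.0000] k=[106 89 10 4 0 0]
t=5: x=[105.2350 86.2100 13.2850 4.0900 0.1800 0.0000] k=[100 83 18 7 2 0]
t=6: x=[99.2350 80.8400 20.4300 7.2700 2.1350 0.0900] k=[95 85 19 4 0 5]
t=7: x=[94.5500 82.4800 21.2950 4.4950 0.4050 4.7750] k=[97 81 21 0 0 8]
t=8: x=[96.2800 79.0200 22.7550 0.9450 0.3600 7.6400] k=[95 76 21 3 0 12]
t=9: x=[94.1450 74.3800 22.6650 3.6750 0.6750 11.4600] k=[94 79 21 3 0 14]
t=10: x=[93.3250 77.0650 22.8000 3.6750 0.7650 13.3700] k=[92 81 25 9 0 8]
t=11: x=[91.5050 78.9750 26.8000 9.3150 0.7650 7.6400] k=[95 83 31 14 0 12]
t=12: x=[94.4600 81.2000 32.5750 14.1350 1.1700 11.4600] k=[99 85 30 13 2 11]
t=13: x=[98.3700 83.1550 31.7100 13.2700 2.9000 10.5950] k=[95 79 33 15 0 13]
t=14: x=[94.2800 77.6500 34.2600 15.1350 1.2600 12.4150] k=[89 82 35 19 0 16]
t=15: x=[88.6850 80.2000 36.3950 18.8650 1.5750 15.2800] k=[88 81 40 20 4 13]
t=16: x=[87.6850 79.4700 40.9450 20.1800 5.1250 12.5950] k=[90 78 38 20 1 9]
t=17: x=[89.4600 76.7400 38.9900 19.9550 2.2150 8.6400] k=[89 82 34 15 0 8]

0.6312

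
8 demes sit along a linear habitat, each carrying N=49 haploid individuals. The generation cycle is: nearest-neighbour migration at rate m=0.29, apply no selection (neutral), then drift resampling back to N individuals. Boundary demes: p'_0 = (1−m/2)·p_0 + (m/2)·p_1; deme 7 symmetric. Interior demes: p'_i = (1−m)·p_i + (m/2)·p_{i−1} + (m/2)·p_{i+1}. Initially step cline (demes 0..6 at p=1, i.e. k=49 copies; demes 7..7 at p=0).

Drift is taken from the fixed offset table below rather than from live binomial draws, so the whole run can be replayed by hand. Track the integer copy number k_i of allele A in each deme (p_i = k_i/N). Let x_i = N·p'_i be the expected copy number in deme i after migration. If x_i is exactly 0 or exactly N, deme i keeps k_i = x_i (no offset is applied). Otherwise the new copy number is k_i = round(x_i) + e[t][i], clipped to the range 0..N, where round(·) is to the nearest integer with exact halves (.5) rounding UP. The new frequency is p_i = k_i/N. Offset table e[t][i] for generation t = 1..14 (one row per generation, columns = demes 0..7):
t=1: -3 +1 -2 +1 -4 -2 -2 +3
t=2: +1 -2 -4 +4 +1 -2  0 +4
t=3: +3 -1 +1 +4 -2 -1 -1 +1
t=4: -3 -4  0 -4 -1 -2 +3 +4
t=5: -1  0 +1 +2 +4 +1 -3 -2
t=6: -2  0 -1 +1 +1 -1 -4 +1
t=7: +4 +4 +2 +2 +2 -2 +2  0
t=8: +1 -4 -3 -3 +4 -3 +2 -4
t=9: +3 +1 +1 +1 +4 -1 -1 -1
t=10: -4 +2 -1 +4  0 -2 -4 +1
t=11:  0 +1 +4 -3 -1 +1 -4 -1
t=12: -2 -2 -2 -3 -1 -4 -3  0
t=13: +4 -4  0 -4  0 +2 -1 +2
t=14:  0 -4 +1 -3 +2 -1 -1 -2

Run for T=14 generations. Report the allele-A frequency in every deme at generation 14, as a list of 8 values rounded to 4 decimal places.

[0.9796, 0.8571, 0.9592, 0.7755, 0.8776, 0.6939, 0.5306, 0.5306]

t=0: k=[49 49 49 49 49 49 49 0]
t=1: x=[49.0000 49.0000 49.0000 49.0000 49.0000 49.0000 41.8950 7.1050] k=[49 49 49 49 49 49 40 10]
t=2: x=[49.0000 49.0000 49.0000 49.0000 49.0000 47.6950 36.9550 14.3500] k=[49 49 49 49 49 46 37 18]
t=3: x=[49.0000 49.0000 49.0000 49.0000 48.5650 45.1300 35.5500 20.7550] k=[49 49 49 49 47 44 35 22]
t=4: x=[49.0000 49.0000 49.0000 48.7100 46.8550 43.1300 34.4200 23.8850] k=[49 49 49 45 46 41 37 28]
t=5: x=[49.0000 49.0000 48.4200 45.7250 45.1300 41.1450 36.2750 29.3050] k=[49 49 49 48 49 42 33 27]
t=6: x=[49.0000 49.0000 48.8550 48.2900 47.8400 41.7100 33.4350 27.8700] k=[49 49 48 49 49 41 29 29]
t=7: x=[49.0000 48.8550 48.2900 48.8550 47.8400 40.4200 30.7400 29.0000] k=[49 49 49 49 49 38 33 29]
t=8: x=[49.0000 49.0000 49.0000 49.0000 47.4050 38.8700 33.1450 29.5800] k=[49 49 49 49 49 36 35 26]
t=9: x=[49.0000 49.0000 49.0000 49.0000 47.1150 37.7400 33.8400 27.3050] k=[49 49 49 49 49 37 33 26]
t=10: x=[49.0000 49.0000 49.0000 49.0000 47.2600 38.1600 32.5650 27.0150] k=[49 49 49 49 47 36 29 28]
t=11: x=[49.0000 49.0000 49.0000 48.7100 45.6950 36.5800 29.8700 28.1450] k=[49 49 49 46 45 38 26 27]
t=12: x=[49.0000 49.0000 48.5650 46.2900 44.1300 37.2750 27.8850 26.8550] k=[49 49 47 43 43 33 25 27]
t=13: x=[49.0000 48.7100 46.7100 43.5800 41.5500 33.2900 26.4500 26.7100] k=[49 45 47 40 42 35 25 29]
t=14: x=[48.4200 45.8700 45.6950 41.3050 40.6950 34.5650 27.0300 28.4200] k=[48 42 47 38 43 34 26 26]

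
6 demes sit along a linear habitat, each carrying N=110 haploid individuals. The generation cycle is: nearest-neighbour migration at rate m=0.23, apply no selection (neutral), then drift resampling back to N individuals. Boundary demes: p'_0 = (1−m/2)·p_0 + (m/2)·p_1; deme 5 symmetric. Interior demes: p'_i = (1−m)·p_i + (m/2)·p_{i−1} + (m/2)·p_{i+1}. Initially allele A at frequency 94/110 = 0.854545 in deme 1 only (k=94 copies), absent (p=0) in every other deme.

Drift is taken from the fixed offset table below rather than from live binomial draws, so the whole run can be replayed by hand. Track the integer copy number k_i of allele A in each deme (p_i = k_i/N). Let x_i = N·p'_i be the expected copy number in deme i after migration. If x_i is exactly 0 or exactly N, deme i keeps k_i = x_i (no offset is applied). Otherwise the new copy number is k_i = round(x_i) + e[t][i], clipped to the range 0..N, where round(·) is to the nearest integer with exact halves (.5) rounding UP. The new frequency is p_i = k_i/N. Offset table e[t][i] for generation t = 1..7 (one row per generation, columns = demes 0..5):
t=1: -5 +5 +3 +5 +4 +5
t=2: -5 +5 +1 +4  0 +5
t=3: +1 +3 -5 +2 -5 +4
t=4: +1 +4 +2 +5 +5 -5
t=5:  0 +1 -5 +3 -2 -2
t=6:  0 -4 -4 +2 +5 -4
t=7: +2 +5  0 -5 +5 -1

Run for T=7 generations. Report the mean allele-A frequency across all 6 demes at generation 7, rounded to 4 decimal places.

0.1818

t=0: k=[0 94 0 0 0 0]
t=1: x=[10.8100 72.3800 10.8100 0.0000 0.0000 0.0000] k=[6 77 14 0 0 0]
t=2: x=[14.1650 61.5900 19.6350 1.6100 0.0000 0.0000] k=[9 67 21 6 0 0]
t=3: x=[15.6700 55.0400 24.5650 7.0350 0.6900 0.0000] k=[17 58 20 9 0 0]
t=4: x=[21.7150 48.9150 23.1050 9.2300 1.0350 0.0000] k=[23 53 25 14 6 0]
t=5: x=[26.4500 46.3300 26.9550 14.3450 6.2300 0.6900] k=[26 47 22 17 4 0]
t=6: x=[28.4150 41.7100 24.3000 16.0800 5.0350 0.4600] k=[28 38 20 18 10 0]
t=7: x=[29.1500 34.7800 21.8400 17.3100 9.7700 1.1500] k=[31 40 22 12 15 0]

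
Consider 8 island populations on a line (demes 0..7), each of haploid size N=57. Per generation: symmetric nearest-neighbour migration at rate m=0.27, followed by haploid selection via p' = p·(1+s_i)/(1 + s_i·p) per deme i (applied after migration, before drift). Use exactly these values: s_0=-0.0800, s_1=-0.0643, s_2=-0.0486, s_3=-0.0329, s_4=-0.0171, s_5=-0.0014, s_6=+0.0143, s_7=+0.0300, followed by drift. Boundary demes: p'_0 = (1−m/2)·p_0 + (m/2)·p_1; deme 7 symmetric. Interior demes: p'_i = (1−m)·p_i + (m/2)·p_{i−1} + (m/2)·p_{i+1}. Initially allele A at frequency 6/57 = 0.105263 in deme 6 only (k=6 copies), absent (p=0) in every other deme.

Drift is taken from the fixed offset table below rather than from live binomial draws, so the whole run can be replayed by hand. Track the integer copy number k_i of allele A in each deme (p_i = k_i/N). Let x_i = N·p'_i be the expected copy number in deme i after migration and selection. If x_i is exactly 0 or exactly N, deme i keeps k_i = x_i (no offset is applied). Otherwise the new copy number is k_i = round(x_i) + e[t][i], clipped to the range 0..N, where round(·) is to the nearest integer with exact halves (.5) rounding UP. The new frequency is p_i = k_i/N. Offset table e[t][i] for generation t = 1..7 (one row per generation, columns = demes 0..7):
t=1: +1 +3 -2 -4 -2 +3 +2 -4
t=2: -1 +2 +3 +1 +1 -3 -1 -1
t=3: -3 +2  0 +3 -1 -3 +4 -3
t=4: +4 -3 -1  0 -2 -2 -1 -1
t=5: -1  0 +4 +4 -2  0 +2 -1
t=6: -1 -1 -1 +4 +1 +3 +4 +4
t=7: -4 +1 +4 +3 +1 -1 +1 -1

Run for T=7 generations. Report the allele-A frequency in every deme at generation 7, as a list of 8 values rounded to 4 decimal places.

t=0: k=[0 0 0 0 0 0 6 0]
t=1: x=[0.0000 0.0000 0.0000 0.0000 0.0000 0.8089 4.4378 0.8339] k=[0 0 0 0 0 4 6 0]
t=2: x=[0.0000 0.0000 0.0000 0.0000 0.5309 3.7251 4.9842 0.8339] k=[0 0 0 0 2 1 4 0]
t=3: x=[0.0000 0.0000 0.0000 0.2612 1.5685 1.5379 3.0963 0.5560] k=[0 0 0 3 1 0 7 0]
t=4: x=[0.0000 0.0000 0.3855 2.2515 1.1160 1.0785 5.1764 0.9729] k=[0 0 0 2 0 0 4 0]
t=5: x=[0.0000 0.0000 0.2569 1.4132 0.2654 0.5393 2.9596 0.5560] k=[0 0 4 5 0 1 5 0]
t=6: x=[0.0000 0.5056 3.4308 4.0620 0.7963 1.4031 3.8355 0.6950] k=[0 0 2 8 2 4 8 5]
t=7: x=[0.0000 0.2527 2.4218 6.1929 3.0301 4.2645 7.1432 5.5514] k=[0 1 6 9 4 3 8 5]

[0.0000, 0.0175, 0.1053, 0.1579, 0.0702, 0.0526, 0.1404, 0.0877]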